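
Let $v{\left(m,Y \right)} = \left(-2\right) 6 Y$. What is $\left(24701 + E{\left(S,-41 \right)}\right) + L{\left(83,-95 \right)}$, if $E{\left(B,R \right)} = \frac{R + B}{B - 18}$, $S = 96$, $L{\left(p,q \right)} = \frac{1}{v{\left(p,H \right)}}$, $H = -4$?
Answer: $\frac{5137959}{208} \approx 24702.0$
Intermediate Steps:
$v{\left(m,Y \right)} = - 12 Y$
$L{\left(p,q \right)} = \frac{1}{48}$ ($L{\left(p,q \right)} = \frac{1}{\left(-12\right) \left(-4\right)} = \frac{1}{48}$)
$E{\left(B,R \right)} = \frac{B + R}{-18 + B}$
$\left(24701 + E{\left(S,-41 \right)}\right) + L{\left(83,-95 \right)} = \left(24701 + \frac{96 - 41}{-18 + 96}\right) + \frac{1}{48} = \left(24701 + \frac{1}{78} \cdot 55\right) + \frac{1}{48} = \left(24701 + \frac{55}{78}\right) + \frac{1}{48} = \frac{1926733}{78} + \frac{1}{48} = \frac{5137959}{208}$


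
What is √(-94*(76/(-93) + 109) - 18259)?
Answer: I*√245875353/93 ≈ 168.61*I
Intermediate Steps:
√(-94*(76/(-93) + 109) - 18259) = √(-94*(76*(-1/93) + 109) - 18259) = √(-94*(-76/93 + 109) - 18259) = √(-94*10061/93 - 18259) = √(-945734/93 - 18259) = √(-2643821/93) = I*√245875353/93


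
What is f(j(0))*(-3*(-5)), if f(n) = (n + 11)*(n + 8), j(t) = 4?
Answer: 2700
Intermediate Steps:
f(n) = (8 + n)*(11 + n) (f(n) = (11 + n)*(8 + n) = (8 + n)*(11 + n))
f(j(0))*(-3*(-5)) = (88 + 4² + 19*4)*(-3*(-5)) = (88 + 16 + 76)*15 = 180*15 = 2700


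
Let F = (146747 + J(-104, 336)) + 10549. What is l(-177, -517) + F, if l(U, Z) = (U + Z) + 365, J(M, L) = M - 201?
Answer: 156662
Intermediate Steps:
J(M, L) = -201 + M
l(U, Z) = 365 + U + Z
F = 156991 (F = (146747 + (-201 - 104)) + 10549 = (146747 - 305) + 10549 = 146442 + 10549 = 156991)
l(-177, -517) + F = (365 - 177 - 517) + 156991 = -329 + 156991 = 156662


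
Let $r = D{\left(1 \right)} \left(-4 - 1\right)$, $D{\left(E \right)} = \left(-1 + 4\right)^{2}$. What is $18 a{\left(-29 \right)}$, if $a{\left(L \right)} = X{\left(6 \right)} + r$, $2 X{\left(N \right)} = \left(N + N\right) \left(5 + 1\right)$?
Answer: $-162$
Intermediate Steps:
$D{\left(E \right)} = 9$ ($D{\left(E \right)} = 3^{2} = 9$)
$X{\left(N \right)} = 6 N$ ($X{\left(N \right)} = \frac{\left(N + N\right) \left(5 + 1\right)}{2} = \frac{2 N 6}{2} = \frac{12 N}{2} = 6 N$)
$r = -45$ ($r = 9 \left(-4 - 1\right) = 9 \left(-5\right) = -45$)
$a{\left(L \right)} = -9$ ($a{\left(L \right)} = 6 \cdot 6 - 45 = 36 - 45 = -9$)
$18 a{\left(-29 \right)} = 18 \left(-9\right) = -162$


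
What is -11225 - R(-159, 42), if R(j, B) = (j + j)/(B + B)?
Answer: -157097/14 ≈ -11221.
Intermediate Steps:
R(j, B) = j/B (R(j, B) = (2*j)/((2*B)) = (2*j)*(1/(2*B)) = j/B)
-11225 - R(-159, 42) = -11225 - (-159)/42 = -11225 - 1*(-53/14) = -11225 + 53/14 = -157097/14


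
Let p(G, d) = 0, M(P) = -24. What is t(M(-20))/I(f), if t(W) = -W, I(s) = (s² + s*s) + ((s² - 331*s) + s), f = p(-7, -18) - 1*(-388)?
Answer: 1/13483 ≈ 7.4168e-5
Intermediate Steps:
f = 388 (f = 0 - 1*(-388) = 0 + 388 = 388)
I(s) = -330*s + 3*s² (I(s) = (s² + s²) + (s² - 330*s) = 2*s² + (s² - 330*s) = -330*s + 3*s²)
t(M(-20))/I(f) = (-1*(-24))/((3*388*(-110 + 388))) = 24/((3*388*278)) = 24/323592 = 24*(1/323592) = 1/13483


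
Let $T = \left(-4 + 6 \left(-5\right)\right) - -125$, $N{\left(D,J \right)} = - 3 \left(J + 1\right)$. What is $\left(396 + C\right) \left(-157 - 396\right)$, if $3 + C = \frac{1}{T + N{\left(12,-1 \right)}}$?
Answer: $- \frac{2825356}{13} \approx -2.1734 \cdot 10^{5}$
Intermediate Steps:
$N{\left(D,J \right)} = -3 - 3 J$ ($N{\left(D,J \right)} = - 3 \left(1 + J\right) = -3 - 3 J$)
$T = 91$ ($T = \left(-4 - 30\right) + 125 = -34 + 125 = 91$)
$C = - \frac{272}{91}$ ($C = -3 + \frac{1}{91 - 0} = -3 + \frac{1}{91 + \left(-3 + 3\right)} = -3 + \frac{1}{91 + 0} = -3 + \frac{1}{91} = - \frac{272}{91} \approx -2.989$)
$\left(396 + C\right) \left(-157 - 396\right) = \left(396 - \frac{272}{91}\right) \left(-157 - 396\right) = \frac{35764}{91} \left(-553\right) = - \frac{2825356}{13}$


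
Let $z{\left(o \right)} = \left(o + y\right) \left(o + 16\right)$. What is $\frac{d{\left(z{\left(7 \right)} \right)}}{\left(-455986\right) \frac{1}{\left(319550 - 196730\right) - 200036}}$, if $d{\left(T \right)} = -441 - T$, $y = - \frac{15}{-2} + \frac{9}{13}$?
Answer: $- \frac{396716504}{2963909} \approx -133.85$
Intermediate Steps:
$y = \frac{213}{26}$ ($y = \left(-15\right) \left(- \frac{1}{2}\right) + 9 \cdot \frac{1}{13} = \frac{15}{2} + \frac{9}{13} = \frac{213}{26} \approx 8.1923$)
$z{\left(o \right)} = \left(16 + o\right) \left(\frac{213}{26} + o\right)$ ($z{\left(o \right)} = \left(o + \frac{213}{26}\right) \left(o + 16\right) = \left(\frac{213}{26} + o\right) \left(16 + o\right) = \left(16 + o\right) \left(\frac{213}{26} + o\right)$)
$\frac{d{\left(z{\left(7 \right)} \right)}}{\left(-455986\right) \frac{1}{\left(319550 - 196730\right) - 200036}} = \frac{-441 - \left(\frac{1704}{13} + 7^{2} + \frac{629}{26} \cdot 7\right)}{\left(-455986\right) \frac{1}{\left(319550 - 196730\right) - 200036}} = \frac{-441 - \left(\frac{1704}{13} + 49 + \frac{4403}{26}\right)}{\left(-455986\right) \frac{1}{122820 - 200036}} = \frac{-441 - \frac{9085}{26}}{\left(-455986\right) \frac{1}{-77216}} = \frac{-441 - \frac{9085}{26}}{\left(-455986\right) \left(- \frac{1}{77216}\right)} = - \frac{20551}{26 \cdot \frac{227993}{38608}} = \left(- \frac{20551}{26}\right) \frac{38608}{227993} = - \frac{396716504}{2963909}$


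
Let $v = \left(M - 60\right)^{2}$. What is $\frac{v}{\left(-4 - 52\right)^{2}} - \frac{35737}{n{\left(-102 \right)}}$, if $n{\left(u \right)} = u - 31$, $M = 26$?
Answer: $\frac{4008035}{14896} \approx 269.07$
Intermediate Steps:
$n{\left(u \right)} = -31 + u$ ($n{\left(u \right)} = u - 31 = -31 + u$)
$v = 1156$ ($v = \left(26 - 60\right)^{2} = \left(-34\right)^{2} = 1156$)
$\frac{v}{\left(-4 - 52\right)^{2}} - \frac{35737}{n{\left(-102 \right)}} = \frac{1156}{\left(-4 - 52\right)^{2}} - \frac{35737}{-31 - 102} = \frac{1156}{\left(-56\right)^{2}} - \frac{35737}{-133} = \frac{1156}{3136} - - \frac{35737}{133} = 1156 \cdot \frac{1}{3136} + \frac{35737}{133} = \frac{289}{784} + \frac{35737}{133} = \frac{4008035}{14896}$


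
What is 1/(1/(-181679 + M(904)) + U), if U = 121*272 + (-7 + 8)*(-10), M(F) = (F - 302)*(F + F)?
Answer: 906737/29833460775 ≈ 3.0393e-5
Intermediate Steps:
M(F) = 2*F*(-302 + F) (M(F) = (-302 + F)*(2*F) = 2*F*(-302 + F))
U = 32902 (U = 32912 + 1*(-10) = 32912 - 10 = 32902)
1/(1/(-181679 + M(904)) + U) = 1/(1/(-181679 + 2*904*(-302 + 904)) + 32902) = 1/(1/(-181679 + 2*904*602) + 32902) = 1/(1/(-181679 + 1088416) + 32902) = 1/(1/906737 + 32902) = 1/(29833460775/906737) = 906737/29833460775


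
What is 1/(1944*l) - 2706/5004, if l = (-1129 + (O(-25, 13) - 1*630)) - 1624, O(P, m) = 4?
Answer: -493753135/913059864 ≈ -0.54077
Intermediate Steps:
l = -3379 (l = (-1129 + (4 - 1*630)) - 1624 = (-1129 + (4 - 630)) - 1624 = (-1129 - 626) - 1624 = -1755 - 1624 = -3379)
1/(1944*l) - 2706/5004 = 1/(1944*(-3379)) - 2706/5004 = (1/1944)*(-1/3379) - 2706*1/5004 = -1/6568776 - 451/834 = -493753135/913059864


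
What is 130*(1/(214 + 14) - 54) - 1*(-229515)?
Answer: 25364495/114 ≈ 2.2250e+5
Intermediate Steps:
130*(1/(214 + 14) - 54) - 1*(-229515) = 130*(1/228 - 54) + 229515 = 130*(-12311/228) + 229515 = -800215/114 + 229515 = 25364495/114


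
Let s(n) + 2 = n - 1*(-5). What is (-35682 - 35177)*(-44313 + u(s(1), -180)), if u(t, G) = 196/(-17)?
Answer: 53393461103/17 ≈ 3.1408e+9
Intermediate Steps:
s(n) = 3 + n (s(n) = -2 + (n - 1*(-5)) = -2 + (n + 5) = -2 + (5 + n) = 3 + n)
u(t, G) = -196/17 (u(t, G) = 196*(-1/17) = -196/17)
(-35682 - 35177)*(-44313 + u(s(1), -180)) = (-35682 - 35177)*(-44313 - 196/17) = -70859*(-753517/17) = 53393461103/17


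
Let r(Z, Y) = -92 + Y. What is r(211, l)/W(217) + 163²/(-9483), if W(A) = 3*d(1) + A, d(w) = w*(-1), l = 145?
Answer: -5183167/2029362 ≈ -2.5541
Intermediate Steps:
d(w) = -w
W(A) = -3 + A (W(A) = 3*(-1*1) + A = 3*(-1) + A = -3 + A)
r(211, l)/W(217) + 163²/(-9483) = (-92 + 145)/(-3 + 217) + 163²/(-9483) = 53/214 + 26569*(-1/9483) = 53*(1/214) - 26569/9483 = 53/214 - 26569/9483 = -5183167/2029362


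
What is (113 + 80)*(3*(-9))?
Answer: -5211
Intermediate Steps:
(113 + 80)*(3*(-9)) = 193*(-27) = -5211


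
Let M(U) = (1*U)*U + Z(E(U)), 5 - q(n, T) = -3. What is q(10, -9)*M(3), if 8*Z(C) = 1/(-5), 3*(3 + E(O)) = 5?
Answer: 359/5 ≈ 71.800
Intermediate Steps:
q(n, T) = 8 (q(n, T) = 5 - 1*(-3) = 5 + 3 = 8)
E(O) = -4/3 (E(O) = -3 + (⅓)*5 = -3 + 5/3 = -4/3)
Z(C) = -1/40 (Z(C) = (⅛)/(-5) = (⅛)*(-⅕) = -1/40)
M(U) = -1/40 + U² (M(U) = (1*U)*U - 1/40 = U*U - 1/40 = U² - 1/40 = -1/40 + U²)
q(10, -9)*M(3) = 8*(-1/40 + 3²) = 8*(-1/40 + 9) = 8*(359/40) = 359/5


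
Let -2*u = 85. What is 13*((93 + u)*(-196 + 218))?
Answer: 14443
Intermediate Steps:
u = -85/2 (u = -1/2*85 = -85/2 ≈ -42.500)
13*((93 + u)*(-196 + 218)) = 13*((93 - 85/2)*(-196 + 218)) = 13*((101/2)*22) = 13*1111 = 14443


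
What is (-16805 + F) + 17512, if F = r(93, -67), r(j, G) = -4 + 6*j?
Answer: 1261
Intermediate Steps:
F = 554 (F = -4 + 6*93 = -4 + 558 = 554)
(-16805 + F) + 17512 = (-16805 + 554) + 17512 = -16251 + 17512 = 1261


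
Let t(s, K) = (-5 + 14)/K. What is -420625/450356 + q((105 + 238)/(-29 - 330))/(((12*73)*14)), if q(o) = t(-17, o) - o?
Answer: -79459644089585/85013261221476 ≈ -0.93467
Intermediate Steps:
t(s, K) = 9/K
q(o) = -o + 9/o (q(o) = 9/o - o = -o + 9/o)
-420625/450356 + q((105 + 238)/(-29 - 330))/(((12*73)*14)) = -420625/450356 + (-(105 + 238)/(-29 - 330) + 9/(((105 + 238)/(-29 - 330))))/(((12*73)*14)) = -420625*1/450356 + (-343/(-359) + 9/((343/(-359))))/((876*14)) = -420625/450356 + (-343*(-1)/359 + 9/((343*(-1/359))))/12264 = -420625/450356 + (-1*(-343/359) + 9/(-343/359))*(1/12264) = -420625/450356 + (343/359 + 9*(-359/343))*(1/12264) = -420625/450356 + (343/359 - 3231/343)*(1/12264) = -420625/450356 - 1042280/123137*1/12264 = -420625/450356 - 130285/188769021 = -79459644089585/85013261221476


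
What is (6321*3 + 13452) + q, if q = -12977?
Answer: 19438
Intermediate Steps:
(6321*3 + 13452) + q = (6321*3 + 13452) - 12977 = (18963 + 13452) - 12977 = 32415 - 12977 = 19438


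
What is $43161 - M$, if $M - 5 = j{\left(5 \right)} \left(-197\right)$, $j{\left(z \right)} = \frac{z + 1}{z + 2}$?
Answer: $\frac{303274}{7} \approx 43325.0$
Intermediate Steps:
$j{\left(z \right)} = \frac{1 + z}{2 + z}$
$M = - \frac{1147}{7}$ ($M = 5 + \frac{1 + 5}{2 + 5} \left(-197\right) = 5 + \frac{1}{7} \cdot 6 \left(-197\right) = 5 + \frac{6}{7} \left(-197\right) = 5 - \frac{1182}{7} = - \frac{1147}{7} \approx -163.86$)
$43161 - M = 43161 - - \frac{1147}{7} = 43161 + \frac{1147}{7} = \frac{303274}{7}$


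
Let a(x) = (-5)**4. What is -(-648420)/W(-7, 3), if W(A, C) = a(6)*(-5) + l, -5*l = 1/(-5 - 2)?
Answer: -3782450/18229 ≈ -207.50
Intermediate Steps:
l = 1/35 (l = -1/(5*(-5 - 2)) = -1/5/(-7) = -1/5*(-1/7) = 1/35 ≈ 0.028571)
a(x) = 625
W(A, C) = -109374/35 (W(A, C) = 625*(-5) + 1/35 = -3125 + 1/35 = -109374/35)
-(-648420)/W(-7, 3) = -(-648420)/(-109374/35) = -(-648420)*(-35)/109374 = -1212*18725/109374 = -3782450/18229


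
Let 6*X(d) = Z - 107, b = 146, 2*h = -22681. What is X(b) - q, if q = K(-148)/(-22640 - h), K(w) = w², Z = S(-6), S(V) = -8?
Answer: -778679/45198 ≈ -17.228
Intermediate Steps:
h = -22681/2 (h = (½)*(-22681) = -22681/2 ≈ -11341.)
Z = -8
X(d) = -115/6 (X(d) = (-8 - 107)/6 = (⅙)*(-115) = -115/6)
q = -43808/22599 (q = (-148)²/(-22640 - 1*(-22681/2)) = 21904/(-22640 + 22681/2) = 21904/(-22599/2) = 21904*(-2/22599) = -43808/22599 ≈ -1.9385)
X(b) - q = -115/6 - 1*(-43808/22599) = -115/6 + 43808/22599 = -778679/45198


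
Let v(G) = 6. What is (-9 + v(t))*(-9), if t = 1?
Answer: 27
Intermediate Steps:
(-9 + v(t))*(-9) = (-9 + 6)*(-9) = -3*(-9) = 27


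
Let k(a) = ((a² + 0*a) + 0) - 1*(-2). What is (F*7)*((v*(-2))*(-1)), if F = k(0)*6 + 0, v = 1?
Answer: 168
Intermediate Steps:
k(a) = 2 + a² (k(a) = ((a² + 0) + 0) + 2 = (a² + 0) + 2 = a² + 2 = 2 + a²)
F = 12 (F = (2 + 0²)*6 + 0 = (2 + 0)*6 + 0 = 2*6 + 0 = 12 + 0 = 12)
(F*7)*((v*(-2))*(-1)) = (12*7)*((1*(-2))*(-1)) = 84*(-2*(-1)) = 84*2 = 168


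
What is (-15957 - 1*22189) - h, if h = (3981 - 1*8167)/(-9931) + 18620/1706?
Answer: -323236249146/8471143 ≈ -38157.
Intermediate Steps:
h = 96028268/8471143 (h = (3981 - 8167)*(-1/9931) + 18620*(1/1706) = -4186*(-1/9931) + 9310/853 = 4186/9931 + 9310/853 = 96028268/8471143 ≈ 11.336)
(-15957 - 1*22189) - h = (-15957 - 1*22189) - 1*96028268/8471143 = (-15957 - 22189) - 96028268/8471143 = -38146 - 96028268/8471143 = -323236249146/8471143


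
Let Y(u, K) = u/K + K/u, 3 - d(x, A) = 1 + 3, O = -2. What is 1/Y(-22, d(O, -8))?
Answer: 22/485 ≈ 0.045361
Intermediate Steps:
d(x, A) = -1 (d(x, A) = 3 - (1 + 3) = 3 - 1*4 = 3 - 4 = -1)
Y(u, K) = K/u + u/K
1/Y(-22, d(O, -8)) = 1/(-1/(-22) - 22/(-1)) = 1/(-1*(-1/22) - 22*(-1)) = 1/(1/22 + 22) = 1/(485/22) = 22/485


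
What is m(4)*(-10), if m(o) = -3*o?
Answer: 120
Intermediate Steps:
m(4)*(-10) = -3*4*(-10) = -12*(-10) = 120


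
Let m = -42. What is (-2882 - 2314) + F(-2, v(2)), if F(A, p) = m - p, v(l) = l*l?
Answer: -5242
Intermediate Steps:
v(l) = l²
F(A, p) = -42 - p
(-2882 - 2314) + F(-2, v(2)) = (-2882 - 2314) + (-42 - 1*2²) = -5196 + (-42 - 1*4) = -5196 + (-42 - 4) = -5196 - 46 = -5242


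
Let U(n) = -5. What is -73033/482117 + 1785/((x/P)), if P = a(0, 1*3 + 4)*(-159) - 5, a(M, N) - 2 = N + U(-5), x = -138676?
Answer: 541503115337/66858057092 ≈ 8.0993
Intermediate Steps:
a(M, N) = -3 + N (a(M, N) = 2 + (N - 5) = 2 + (-5 + N) = -3 + N)
P = -641 (P = (-3 + (1*3 + 4))*(-159) - 5 = (-3 + (3 + 4))*(-159) - 5 = (-3 + 7)*(-159) - 5 = 4*(-159) - 5 = -636 - 5 = -641)
-73033/482117 + 1785/((x/P)) = -73033/482117 + 1785/((-138676/(-641))) = -73033*1/482117 + 1785/((-138676*(-1/641))) = -73033/482117 + 1785/(138676/641) = -73033/482117 + 1785*(641/138676) = -73033/482117 + 1144185/138676 = 541503115337/66858057092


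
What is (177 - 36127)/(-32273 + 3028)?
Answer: 7190/5849 ≈ 1.2293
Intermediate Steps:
(177 - 36127)/(-32273 + 3028) = -35950/(-29245) = -35950*(-1/29245) = 7190/5849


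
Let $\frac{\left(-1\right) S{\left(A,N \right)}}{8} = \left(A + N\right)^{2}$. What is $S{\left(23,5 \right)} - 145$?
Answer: $-6417$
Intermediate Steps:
$S{\left(A,N \right)} = - 8 \left(A + N\right)^{2}$
$S{\left(23,5 \right)} - 145 = - 8 \left(23 + 5\right)^{2} - 145 = - 8 \cdot 28^{2} - 145 = \left(-8\right) 784 - 145 = -6272 - 145 = -6417$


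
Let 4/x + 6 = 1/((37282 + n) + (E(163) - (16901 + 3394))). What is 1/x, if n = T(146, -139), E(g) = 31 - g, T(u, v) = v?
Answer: -100295/66864 ≈ -1.5000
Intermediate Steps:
n = -139
x = -66864/100295 (x = 4/(-6 + 1/((37282 - 139) + ((31 - 1*163) - (16901 + 3394)))) = 4/(-6 + 1/(37143 + ((31 - 163) - 1*20295))) = 4/(-6 + 1/(37143 + (-132 - 20295))) = 4/(-6 + 1/(37143 - 20427)) = 4/(-6 + 1/16716) = 4/(-100295/16716) = 4*(-16716/100295) = -66864/100295 ≈ -0.66667)
1/x = 1/(-66864/100295) = -100295/66864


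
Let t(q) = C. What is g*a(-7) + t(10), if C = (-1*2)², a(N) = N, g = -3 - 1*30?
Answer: 235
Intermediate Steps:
g = -33 (g = -3 - 30 = -33)
C = 4 (C = (-2)² = 4)
t(q) = 4
g*a(-7) + t(10) = -33*(-7) + 4 = 231 + 4 = 235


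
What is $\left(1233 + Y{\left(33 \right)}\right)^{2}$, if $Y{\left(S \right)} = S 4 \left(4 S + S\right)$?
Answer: $529598169$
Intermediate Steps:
$Y{\left(S \right)} = 20 S^{2}$ ($Y{\left(S \right)} = 4 S 5 S = 20 S^{2}$)
$\left(1233 + Y{\left(33 \right)}\right)^{2} = \left(1233 + 20 \cdot 33^{2}\right)^{2} = \left(1233 + 20 \cdot 1089\right)^{2} = \left(1233 + 21780\right)^{2} = 23013^{2} = 529598169$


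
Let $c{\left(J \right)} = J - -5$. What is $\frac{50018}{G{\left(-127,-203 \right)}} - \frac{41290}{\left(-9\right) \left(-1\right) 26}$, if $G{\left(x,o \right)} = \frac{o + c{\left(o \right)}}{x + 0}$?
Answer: $\frac{734938817}{46917} \approx 15665.0$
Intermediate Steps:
$c{\left(J \right)} = 5 + J$ ($c{\left(J \right)} = J + 5 = 5 + J$)
$G{\left(x,o \right)} = \frac{5 + 2 o}{x}$ ($G{\left(x,o \right)} = \frac{o + \left(5 + o\right)}{x + 0} = \frac{5 + 2 o}{x}$)
$\frac{50018}{G{\left(-127,-203 \right)}} - \frac{41290}{\left(-9\right) \left(-1\right) 26} = \frac{50018}{\frac{1}{-127} \left(5 + 2 \left(-203\right)\right)} - \frac{41290}{\left(-9\right) \left(-1\right) 26} = \frac{50018}{\left(- \frac{1}{127}\right) \left(5 - 406\right)} - \frac{41290}{9 \cdot 26} = \frac{50018}{\left(- \frac{1}{127}\right) \left(-401\right)} - \frac{41290}{234} = \frac{50018}{\frac{401}{127}} - \frac{20645}{117} = 50018 \cdot \frac{127}{401} - \frac{20645}{117} = \frac{6352286}{401} - \frac{20645}{117} = \frac{734938817}{46917}$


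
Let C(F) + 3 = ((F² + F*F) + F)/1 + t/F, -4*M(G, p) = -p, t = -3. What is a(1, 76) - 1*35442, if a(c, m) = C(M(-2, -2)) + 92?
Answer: -35347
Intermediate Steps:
M(G, p) = p/4 (M(G, p) = -(-1)*p/4 = p/4)
C(F) = -3 + F - 3/F + 2*F² (C(F) = -3 + (((F² + F*F) + F)/1 - 3/F) = -3 + (((F² + F²) + F)*1 - 3/F) = -3 + ((2*F² + F)*1 - 3/F) = -3 + ((F + 2*F²)*1 - 3/F) = -3 + ((F + 2*F²) - 3/F) = -3 + (F - 3/F + 2*F²) = -3 + F - 3/F + 2*F²)
a(c, m) = 95 (a(c, m) = (-3 + (¼)*(-2) - 3/((¼)*(-2)) + 2*((¼)*(-2))²) + 92 = (-3 - ½ - 3/(-½) + 2*(-½)²) + 92 = (-3 - ½ - 3*(-2) + 2*(¼)) + 92 = (-3 - ½ + 6 + ½) + 92 = 3 + 92 = 95)
a(1, 76) - 1*35442 = 95 - 1*35442 = 95 - 35442 = -35347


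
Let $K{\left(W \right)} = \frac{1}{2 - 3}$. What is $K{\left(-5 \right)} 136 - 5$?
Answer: $-141$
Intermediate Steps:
$K{\left(W \right)} = -1$ ($K{\left(W \right)} = \frac{1}{-1} = -1$)
$K{\left(-5 \right)} 136 - 5 = \left(-1\right) 136 - 5 = -136 - 5 = -141$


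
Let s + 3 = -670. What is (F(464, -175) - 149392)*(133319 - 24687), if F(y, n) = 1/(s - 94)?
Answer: -12447452696280/767 ≈ -1.6229e+10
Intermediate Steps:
s = -673 (s = -3 - 670 = -673)
F(y, n) = -1/767 (F(y, n) = 1/(-673 - 94) = 1/(-767) = -1/767)
(F(464, -175) - 149392)*(133319 - 24687) = (-1/767 - 149392)*(133319 - 24687) = -114583665/767*108632 = -12447452696280/767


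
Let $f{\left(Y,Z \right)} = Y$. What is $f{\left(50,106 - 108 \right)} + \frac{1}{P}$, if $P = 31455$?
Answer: $\frac{1572751}{31455} \approx 50.0$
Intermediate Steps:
$f{\left(50,106 - 108 \right)} + \frac{1}{P} = 50 + \frac{1}{31455} = \frac{1572751}{31455}$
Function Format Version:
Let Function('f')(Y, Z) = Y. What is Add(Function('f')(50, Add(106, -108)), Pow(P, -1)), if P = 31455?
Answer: Rational(1572751, 31455) ≈ 50.000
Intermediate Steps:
Add(Function('f')(50, Add(106, -108)), Pow(P, -1)) = Add(50, Pow(31455, -1)) = Add(50, Rational(1, 31455)) = Rational(1572751, 31455)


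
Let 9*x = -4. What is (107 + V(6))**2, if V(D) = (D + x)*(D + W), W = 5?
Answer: 2289169/81 ≈ 28261.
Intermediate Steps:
x = -4/9 (x = (1/9)*(-4) = -4/9 ≈ -0.44444)
V(D) = (5 + D)*(-4/9 + D) (V(D) = (D - 4/9)*(D + 5) = (-4/9 + D)*(5 + D) = (5 + D)*(-4/9 + D))
(107 + V(6))**2 = (107 + (-20/9 + 6**2 + (41/9)*6))**2 = (107 + (-20/9 + 36 + 82/3))**2 = (107 + 550/9)**2 = (1513/9)**2 = 2289169/81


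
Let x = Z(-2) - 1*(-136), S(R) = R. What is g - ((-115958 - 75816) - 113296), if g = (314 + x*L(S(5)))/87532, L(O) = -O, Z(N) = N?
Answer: 6675846721/21883 ≈ 3.0507e+5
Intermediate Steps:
x = 134 (x = -2 - 1*(-136) = -2 + 136 = 134)
g = -89/21883 (g = (314 + 134*(-1*5))/87532 = (314 + 134*(-5))*(1/87532) = (314 - 670)*(1/87532) = -356*1/87532 = -89/21883 ≈ -0.0040671)
g - ((-115958 - 75816) - 113296) = -89/21883 - ((-115958 - 75816) - 113296) = -89/21883 - (-191774 - 113296) = -89/21883 - 1*(-305070) = -89/21883 + 305070 = 6675846721/21883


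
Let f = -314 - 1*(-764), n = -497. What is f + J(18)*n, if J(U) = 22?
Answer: -10484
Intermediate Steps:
f = 450 (f = -314 + 764 = 450)
f + J(18)*n = 450 + 22*(-497) = 450 - 10934 = -10484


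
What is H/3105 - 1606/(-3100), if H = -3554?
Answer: -603077/962550 ≈ -0.62654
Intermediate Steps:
H/3105 - 1606/(-3100) = -3554/3105 - 1606/(-3100) = -3554*1/3105 - 1606*(-1/3100) = -3554/3105 + 803/1550 = -603077/962550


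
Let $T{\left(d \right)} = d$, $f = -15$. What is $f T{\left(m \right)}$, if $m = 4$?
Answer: $-60$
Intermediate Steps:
$f T{\left(m \right)} = \left(-15\right) 4 = -60$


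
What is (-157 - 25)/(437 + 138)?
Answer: -182/575 ≈ -0.31652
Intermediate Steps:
(-157 - 25)/(437 + 138) = -182/575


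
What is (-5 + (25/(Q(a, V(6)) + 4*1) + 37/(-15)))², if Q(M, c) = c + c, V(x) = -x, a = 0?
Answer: 1615441/14400 ≈ 112.18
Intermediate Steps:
Q(M, c) = 2*c
(-5 + (25/(Q(a, V(6)) + 4*1) + 37/(-15)))² = (-5 + (25/(2*(-1*6) + 4*1) + 37/(-15)))² = (-5 + (25/(2*(-6) + 4) + 37*(-1/15)))² = (-5 + (25/(-12 + 4) - 37/15))² = (-5 + (25/(-8) - 37/15))² = (-5 + (25*(-⅛) - 37/15))² = (-5 + (-25/8 - 37/15))² = (-5 - 671/120)² = (-1271/120)² = 1615441/14400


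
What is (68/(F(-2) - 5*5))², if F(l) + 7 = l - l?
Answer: 289/64 ≈ 4.5156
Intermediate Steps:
F(l) = -7 (F(l) = -7 + (l - l) = -7 + 0 = -7)
(68/(F(-2) - 5*5))² = (68/(-7 - 5*5))² = (68/(-7 - 25))² = (68/(-32))² = (68*(-1/32))² = (-17/8)² = 289/64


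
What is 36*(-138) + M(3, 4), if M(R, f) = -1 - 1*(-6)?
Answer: -4963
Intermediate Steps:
M(R, f) = 5 (M(R, f) = -1 + 6 = 5)
36*(-138) + M(3, 4) = 36*(-138) + 5 = -4968 + 5 = -4963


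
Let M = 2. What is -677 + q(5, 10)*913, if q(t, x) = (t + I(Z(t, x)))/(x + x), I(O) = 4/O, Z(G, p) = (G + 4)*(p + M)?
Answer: -60353/135 ≈ -447.06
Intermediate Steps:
Z(G, p) = (2 + p)*(4 + G) (Z(G, p) = (G + 4)*(p + 2) = (4 + G)*(2 + p) = (2 + p)*(4 + G))
q(t, x) = (t + 4/(8 + 2*t + 4*x + t*x))/(2*x) (q(t, x) = (t + 4/(8 + 2*t + 4*x + t*x))/(x + x) = (t + 4/(8 + 2*t + 4*x + t*x))/((2*x)) = (t + 4/(8 + 2*t + 4*x + t*x))*(1/(2*x)) = (t + 4/(8 + 2*t + 4*x + t*x))/(2*x))
-677 + q(5, 10)*913 = -677 + ((½)*(4 + 5*(8 + 2*5 + 4*10 + 5*10))/(10*(8 + 2*5 + 4*10 + 5*10)))*913 = -677 + ((½)*(⅒)*(4 + 5*(8 + 10 + 40 + 50))/(8 + 10 + 40 + 50))*913 = -677 + ((½)*(⅒)*(4 + 5*108)/108)*913 = -677 + ((½)*(⅒)*(1/108)*(4 + 540))*913 = -677 + ((½)*(⅒)*(1/108)*544)*913 = -677 + (34/135)*913 = -677 + 31042/135 = -60353/135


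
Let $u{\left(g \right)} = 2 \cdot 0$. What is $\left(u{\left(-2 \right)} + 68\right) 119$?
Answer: $8092$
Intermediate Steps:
$u{\left(g \right)} = 0$
$\left(u{\left(-2 \right)} + 68\right) 119 = \left(0 + 68\right) 119 = 68 \cdot 119 = 8092$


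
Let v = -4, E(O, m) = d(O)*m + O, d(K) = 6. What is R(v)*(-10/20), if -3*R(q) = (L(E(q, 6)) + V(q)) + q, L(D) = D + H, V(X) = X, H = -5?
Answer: 19/6 ≈ 3.1667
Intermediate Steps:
E(O, m) = O + 6*m (E(O, m) = 6*m + O = O + 6*m)
L(D) = -5 + D (L(D) = D - 5 = -5 + D)
R(q) = -31/3 - q (R(q) = -(((-5 + (q + 6*6)) + q) + q)/3 = -(((-5 + (q + 36)) + q) + q)/3 = -(((-5 + (36 + q)) + q) + q)/3 = -(((31 + q) + q) + q)/3 = -((31 + 2*q) + q)/3 = -(31 + 3*q)/3 = -31/3 - q)
R(v)*(-10/20) = (-31/3 - 1*(-4))*(-10/20) = (-31/3 + 4)*(-10*1/20) = -19/3*(-1/2) = 19/6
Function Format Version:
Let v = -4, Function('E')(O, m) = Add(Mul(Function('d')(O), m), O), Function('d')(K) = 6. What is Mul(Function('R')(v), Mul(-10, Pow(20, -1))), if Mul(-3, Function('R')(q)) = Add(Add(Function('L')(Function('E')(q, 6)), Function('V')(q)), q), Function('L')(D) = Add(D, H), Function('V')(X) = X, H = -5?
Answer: Rational(19, 6) ≈ 3.1667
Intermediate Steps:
Function('E')(O, m) = Add(O, Mul(6, m)) (Function('E')(O, m) = Add(Mul(6, m), O) = Add(O, Mul(6, m)))
Function('L')(D) = Add(-5, D) (Function('L')(D) = Add(D, -5) = Add(-5, D))
Function('R')(q) = Add(Rational(-31, 3), Mul(-1, q)) (Function('R')(q) = Mul(Rational(-1, 3), Add(Add(Add(-5, Add(q, Mul(6, 6))), q), q)) = Mul(Rational(-1, 3), Add(Add(Add(-5, Add(q, 36)), q), q)) = Mul(Rational(-1, 3), Add(Add(Add(-5, Add(36, q)), q), q)) = Mul(Rational(-1, 3), Add(Add(Add(31, q), q), q)) = Mul(Rational(-1, 3), Add(Add(31, Mul(2, q)), q)) = Mul(Rational(-1, 3), Add(31, Mul(3, q))) = Add(Rational(-31, 3), Mul(-1, q)))
Mul(Function('R')(v), Mul(-10, Pow(20, -1))) = Mul(Add(Rational(-31, 3), Mul(-1, -4)), Mul(-10, Pow(20, -1))) = Mul(Add(Rational(-31, 3), 4), Mul(-10, Rational(1, 20))) = Mul(Rational(-19, 3), Rational(-1, 2)) = Rational(19, 6)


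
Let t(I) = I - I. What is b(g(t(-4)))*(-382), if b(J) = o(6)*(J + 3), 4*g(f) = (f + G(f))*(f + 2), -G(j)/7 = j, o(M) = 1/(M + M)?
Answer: -191/2 ≈ -95.500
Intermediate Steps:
o(M) = 1/(2*M)
G(j) = -7*j
t(I) = 0
g(f) = -3*f*(2 + f)/2 (g(f) = ((f - 7*f)*(f + 2))/4 = ((-6*f)*(2 + f))/4 = (-6*f*(2 + f))/4 = -3*f*(2 + f)/2)
b(J) = 1/4 + J/12 (b(J) = ((1/2)/6)*(J + 3) = ((1/2)*(1/6))*(3 + J) = (3 + J)/12 = 1/4 + J/12)
b(g(t(-4)))*(-382) = (1/4 + ((3/2)*0*(-2 - 1*0))/12)*(-382) = (1/4 + ((3/2)*0*(-2 + 0))/12)*(-382) = (1/4 + ((3/2)*0*(-2))/12)*(-382) = (1/4 + (1/12)*0)*(-382) = (1/4 + 0)*(-382) = (1/4)*(-382) = -191/2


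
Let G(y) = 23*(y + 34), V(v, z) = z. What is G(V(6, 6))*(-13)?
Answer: -11960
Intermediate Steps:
G(y) = 782 + 23*y (G(y) = 23*(34 + y) = 782 + 23*y)
G(V(6, 6))*(-13) = (782 + 23*6)*(-13) = (782 + 138)*(-13) = 920*(-13) = -11960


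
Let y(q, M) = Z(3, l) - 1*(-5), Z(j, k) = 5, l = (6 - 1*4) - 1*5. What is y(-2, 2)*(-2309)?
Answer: -23090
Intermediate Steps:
l = -3 (l = (6 - 4) - 5 = 2 - 5 = -3)
y(q, M) = 10 (y(q, M) = 5 - 1*(-5) = 5 + 5 = 10)
y(-2, 2)*(-2309) = 10*(-2309) = -23090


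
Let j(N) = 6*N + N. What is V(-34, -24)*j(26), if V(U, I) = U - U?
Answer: 0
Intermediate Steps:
V(U, I) = 0
j(N) = 7*N
V(-34, -24)*j(26) = 0*(7*26) = 0*182 = 0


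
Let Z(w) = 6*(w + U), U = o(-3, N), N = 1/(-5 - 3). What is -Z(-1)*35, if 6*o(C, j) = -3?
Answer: 315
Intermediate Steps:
N = -⅛ (N = 1/(-8) = -⅛ ≈ -0.12500)
o(C, j) = -½ (o(C, j) = (⅙)*(-3) = -½)
U = -½ ≈ -0.50000
Z(w) = -3 + 6*w (Z(w) = 6*(w - ½) = 6*(-½ + w) = -3 + 6*w)
-Z(-1)*35 = -(-3 + 6*(-1))*35 = -(-3 - 6)*35 = -1*(-9)*35 = 9*35 = 315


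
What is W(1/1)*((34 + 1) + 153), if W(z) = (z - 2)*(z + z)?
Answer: -376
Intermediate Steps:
W(z) = 2*z*(-2 + z) (W(z) = (-2 + z)*(2*z) = 2*z*(-2 + z))
W(1/1)*((34 + 1) + 153) = (2*(-2 + 1/1)/1)*((34 + 1) + 153) = (2*1*(-2 + 1))*(35 + 153) = (2*1*(-1))*188 = -2*188 = -376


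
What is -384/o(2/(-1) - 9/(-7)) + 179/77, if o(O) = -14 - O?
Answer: 74541/2387 ≈ 31.228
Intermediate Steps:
-384/o(2/(-1) - 9/(-7)) + 179/77 = -384/(-14 - (2/(-1) - 9/(-7))) + 179/77 = -384/(-14 - (2*(-1) - 9*(-⅐))) + 179*(1/77) = -384/(-14 - (-2 + 9/7)) + 179/77 = -384/(-14 - 1*(-5/7)) + 179/77 = -384/(-14 + 5/7) + 179/77 = -384/(-93/7) + 179/77 = -384*(-7/93) + 179/77 = 896/31 + 179/77 = 74541/2387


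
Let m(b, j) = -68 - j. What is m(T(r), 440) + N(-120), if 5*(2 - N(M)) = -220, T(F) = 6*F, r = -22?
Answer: -462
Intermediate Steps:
N(M) = 46 (N(M) = 2 - 1/5*(-220) = 2 + 44 = 46)
m(T(r), 440) + N(-120) = (-68 - 1*440) + 46 = (-68 - 440) + 46 = -508 + 46 = -462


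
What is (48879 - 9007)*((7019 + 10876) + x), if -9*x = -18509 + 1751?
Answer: 787751104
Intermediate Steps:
x = 1862 (x = -(-18509 + 1751)/9 = -1/9*(-16758) = 1862)
(48879 - 9007)*((7019 + 10876) + x) = (48879 - 9007)*((7019 + 10876) + 1862) = 39872*(17895 + 1862) = 39872*19757 = 787751104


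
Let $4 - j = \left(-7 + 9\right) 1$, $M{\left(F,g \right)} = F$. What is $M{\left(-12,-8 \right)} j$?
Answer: $-24$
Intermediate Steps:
$j = 2$ ($j = 4 - \left(-7 + 9\right) 1 = 4 - 2 \cdot 1 = 4 - 2 = 2$)
$M{\left(-12,-8 \right)} j = \left(-12\right) 2 = -24$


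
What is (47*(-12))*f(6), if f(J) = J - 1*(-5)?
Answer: -6204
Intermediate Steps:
f(J) = 5 + J (f(J) = J + 5 = 5 + J)
(47*(-12))*f(6) = (47*(-12))*(5 + 6) = -564*11 = -6204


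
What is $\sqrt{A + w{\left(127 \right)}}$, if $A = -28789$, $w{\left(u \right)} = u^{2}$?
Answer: $2 i \sqrt{3165} \approx 112.52 i$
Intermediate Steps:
$\sqrt{A + w{\left(127 \right)}} = \sqrt{-28789 + 127^{2}} = \sqrt{-28789 + 16129} = \sqrt{-12660} = 2 i \sqrt{3165}$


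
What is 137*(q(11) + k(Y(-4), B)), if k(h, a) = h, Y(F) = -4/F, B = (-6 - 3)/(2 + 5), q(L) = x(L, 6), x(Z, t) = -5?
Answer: -548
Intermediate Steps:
q(L) = -5
B = -9/7 ≈ -1.2857
137*(q(11) + k(Y(-4), B)) = 137*(-5 - 4/(-4)) = 137*(-5 - 4*(-¼)) = 137*(-5 + 1) = 137*(-4) = -548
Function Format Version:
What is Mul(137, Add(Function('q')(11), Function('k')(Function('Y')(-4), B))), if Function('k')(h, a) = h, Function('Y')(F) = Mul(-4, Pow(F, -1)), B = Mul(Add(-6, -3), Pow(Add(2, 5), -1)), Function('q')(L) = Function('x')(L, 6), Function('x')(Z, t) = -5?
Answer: -548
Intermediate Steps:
Function('q')(L) = -5
B = Rational(-9, 7) (B = Mul(-9, Pow(7, -1)) = Mul(-9, Rational(1, 7)) = Rational(-9, 7) ≈ -1.2857)
Mul(137, Add(Function('q')(11), Function('k')(Function('Y')(-4), B))) = Mul(137, Add(-5, Mul(-4, Pow(-4, -1)))) = Mul(137, Add(-5, Mul(-4, Rational(-1, 4)))) = Mul(137, Add(-5, 1)) = Mul(137, -4) = -548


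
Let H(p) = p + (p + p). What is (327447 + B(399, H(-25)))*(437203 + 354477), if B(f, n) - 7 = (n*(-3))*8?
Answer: 260663806720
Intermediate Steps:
H(p) = 3*p (H(p) = p + 2*p = 3*p)
B(f, n) = 7 - 24*n (B(f, n) = 7 + (n*(-3))*8 = 7 - 3*n*8 = 7 - 24*n)
(327447 + B(399, H(-25)))*(437203 + 354477) = (327447 + (7 - 72*(-25)))*(437203 + 354477) = (327447 + (7 - 24*(-75)))*791680 = (327447 + (7 + 1800))*791680 = (327447 + 1807)*791680 = 329254*791680 = 260663806720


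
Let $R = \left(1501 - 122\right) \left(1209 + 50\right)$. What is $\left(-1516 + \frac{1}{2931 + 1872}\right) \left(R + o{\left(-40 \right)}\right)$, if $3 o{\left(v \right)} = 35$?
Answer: $- \frac{37925026913746}{14409} \approx -2.632 \cdot 10^{9}$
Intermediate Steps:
$R = 1736161$ ($R = 1379 \cdot 1259 = 1736161$)
$o{\left(v \right)} = \frac{35}{3}$ ($o{\left(v \right)} = \frac{1}{3} \cdot 35 = \frac{35}{3}$)
$\left(-1516 + \frac{1}{2931 + 1872}\right) \left(R + o{\left(-40 \right)}\right) = \left(-1516 + \frac{1}{2931 + 1872}\right) \left(1736161 + \frac{35}{3}\right) = \left(-1516 + \frac{1}{4803}\right) \frac{5208518}{3} = \left(- \frac{7281347}{4803}\right) \frac{5208518}{3} = - \frac{37925026913746}{14409}$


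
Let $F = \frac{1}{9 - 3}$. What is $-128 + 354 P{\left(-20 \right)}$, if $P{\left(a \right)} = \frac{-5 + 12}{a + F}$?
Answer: $- \frac{4300}{17} \approx -252.94$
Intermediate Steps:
$F = \frac{1}{6} \approx 0.16667$
$P{\left(a \right)} = \frac{7}{\frac{1}{6} + a}$ ($P{\left(a \right)} = \frac{-5 + 12}{a + \frac{1}{6}} = \frac{7}{\frac{1}{6} + a}$)
$-128 + 354 P{\left(-20 \right)} = -128 + 354 \frac{42}{1 + 6 \left(-20\right)} = -128 + 354 \frac{42}{1 - 120} = -128 + 354 \frac{42}{-119} = -128 + 354 \cdot 42 \left(- \frac{1}{119}\right) = -128 + 354 \left(- \frac{6}{17}\right) = -128 - \frac{2124}{17} = - \frac{4300}{17}$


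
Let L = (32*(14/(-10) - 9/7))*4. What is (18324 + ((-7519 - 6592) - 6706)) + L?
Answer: -99287/35 ≈ -2836.8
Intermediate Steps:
L = -12032/35 (L = (32*(14*(-⅒) - 9*⅐))*4 = (32*(-7/5 - 9/7))*4 = (32*(-94/35))*4 = -3008/35*4 = -12032/35 ≈ -343.77)
(18324 + ((-7519 - 6592) - 6706)) + L = (18324 + ((-7519 - 6592) - 6706)) - 12032/35 = (18324 + (-14111 - 6706)) - 12032/35 = (18324 - 20817) - 12032/35 = -2493 - 12032/35 = -99287/35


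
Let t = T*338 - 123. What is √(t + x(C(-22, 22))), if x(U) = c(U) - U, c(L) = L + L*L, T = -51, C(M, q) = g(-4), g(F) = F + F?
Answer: 7*I*√353 ≈ 131.52*I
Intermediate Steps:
g(F) = 2*F
C(M, q) = -8 (C(M, q) = 2*(-4) = -8)
t = -17361 (t = -51*338 - 123 = -17238 - 123 = -17361)
c(L) = L + L²
x(U) = -U + U*(1 + U) (x(U) = U*(1 + U) - U = -U + U*(1 + U))
√(t + x(C(-22, 22))) = √(-17361 + (-8)²) = √(-17361 + 64) = √(-17297) = 7*I*√353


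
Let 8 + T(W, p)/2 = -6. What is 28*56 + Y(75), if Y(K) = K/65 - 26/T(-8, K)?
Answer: 285755/182 ≈ 1570.1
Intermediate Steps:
T(W, p) = -28 (T(W, p) = -16 + 2*(-6) = -16 - 12 = -28)
Y(K) = 13/14 + K/65 (Y(K) = K/65 - 26/(-28) = K*(1/65) - 26*(-1/28) = K/65 + 13/14 = 13/14 + K/65)
28*56 + Y(75) = 28*56 + (13/14 + (1/65)*75) = 1568 + (13/14 + 15/13) = 1568 + 379/182 = 285755/182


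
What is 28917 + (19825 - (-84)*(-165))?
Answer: 34882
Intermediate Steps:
28917 + (19825 - (-84)*(-165)) = 28917 + (19825 - 1*13860) = 28917 + (19825 - 13860) = 28917 + 5965 = 34882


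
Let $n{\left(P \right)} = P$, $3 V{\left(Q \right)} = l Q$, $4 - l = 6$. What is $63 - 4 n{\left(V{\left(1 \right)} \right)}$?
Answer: $\frac{197}{3} \approx 65.667$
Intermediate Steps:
$l = -2$ ($l = 4 - 6 = -2$)
$V{\left(Q \right)} = - \frac{2 Q}{3}$ ($V{\left(Q \right)} = \frac{\left(-2\right) Q}{3} = - \frac{2 Q}{3}$)
$63 - 4 n{\left(V{\left(1 \right)} \right)} = 63 - 4 \left(\left(- \frac{2}{3}\right) 1\right) = 63 - - \frac{8}{3} = 63 + \frac{8}{3} = \frac{197}{3}$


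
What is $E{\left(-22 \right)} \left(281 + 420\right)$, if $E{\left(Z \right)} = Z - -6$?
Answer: $-11216$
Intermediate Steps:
$E{\left(Z \right)} = 6 + Z$ ($E{\left(Z \right)} = Z + 6 = 6 + Z$)
$E{\left(-22 \right)} \left(281 + 420\right) = \left(6 - 22\right) \left(281 + 420\right) = \left(-16\right) 701 = -11216$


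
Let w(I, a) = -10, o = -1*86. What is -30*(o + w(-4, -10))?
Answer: 2880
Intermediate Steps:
o = -86
-30*(o + w(-4, -10)) = -30*(-86 - 10) = -30*(-96) = 2880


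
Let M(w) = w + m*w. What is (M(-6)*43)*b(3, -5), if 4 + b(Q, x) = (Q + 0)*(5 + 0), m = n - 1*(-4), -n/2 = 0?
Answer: -14190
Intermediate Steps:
n = 0 (n = -2*0 = 0)
m = 4 (m = 0 - 1*(-4) = 0 + 4 = 4)
M(w) = 5*w (M(w) = w + 4*w = 5*w)
b(Q, x) = -4 + 5*Q (b(Q, x) = -4 + (Q + 0)*(5 + 0) = -4 + Q*5 = -4 + 5*Q)
(M(-6)*43)*b(3, -5) = ((5*(-6))*43)*(-4 + 5*3) = (-30*43)*(-4 + 15) = -1290*11 = -14190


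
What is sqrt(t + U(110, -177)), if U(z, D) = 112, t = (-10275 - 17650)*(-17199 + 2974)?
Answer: sqrt(397233237) ≈ 19931.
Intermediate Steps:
t = 397233125 (t = -27925*(-14225) = 397233125)
sqrt(t + U(110, -177)) = sqrt(397233125 + 112) = sqrt(397233237)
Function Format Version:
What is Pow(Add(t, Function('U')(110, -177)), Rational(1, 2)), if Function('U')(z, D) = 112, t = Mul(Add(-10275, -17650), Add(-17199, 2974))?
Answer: Pow(397233237, Rational(1, 2)) ≈ 19931.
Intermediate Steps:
t = 397233125 (t = Mul(-27925, -14225) = 397233125)
Pow(Add(t, Function('U')(110, -177)), Rational(1, 2)) = Pow(Add(397233125, 112), Rational(1, 2)) = Pow(397233237, Rational(1, 2))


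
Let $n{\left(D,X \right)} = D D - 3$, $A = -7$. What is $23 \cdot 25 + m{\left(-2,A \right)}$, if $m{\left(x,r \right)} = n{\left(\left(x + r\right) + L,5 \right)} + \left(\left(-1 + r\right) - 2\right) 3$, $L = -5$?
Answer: $738$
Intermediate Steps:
$n{\left(D,X \right)} = -3 + D^{2}$ ($n{\left(D,X \right)} = D^{2} - 3 = -3 + D^{2}$)
$m{\left(x,r \right)} = -12 + \left(-5 + r + x\right)^{2} + 3 r$ ($m{\left(x,r \right)} = \left(-3 + \left(\left(x + r\right) - 5\right)^{2}\right) + \left(\left(-1 + r\right) - 2\right) 3 = \left(-3 + \left(\left(r + x\right) - 5\right)^{2}\right) + \left(-3 + r\right) 3 = \left(-3 + \left(-5 + r + x\right)^{2}\right) + \left(-9 + 3 r\right) = -12 + \left(-5 + r + x\right)^{2} + 3 r$)
$23 \cdot 25 + m{\left(-2,A \right)} = 23 \cdot 25 + \left(-12 + \left(-5 - 7 - 2\right)^{2} + 3 \left(-7\right)\right) = 575 - \left(33 - 196\right) = 575 - -163 = 575 + 163 = 738$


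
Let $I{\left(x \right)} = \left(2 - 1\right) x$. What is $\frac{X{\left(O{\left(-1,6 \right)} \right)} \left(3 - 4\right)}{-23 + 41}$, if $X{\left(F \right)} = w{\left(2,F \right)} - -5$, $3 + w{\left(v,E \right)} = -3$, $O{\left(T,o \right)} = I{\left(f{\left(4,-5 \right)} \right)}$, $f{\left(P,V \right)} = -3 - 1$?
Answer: $\frac{1}{18} \approx 0.055556$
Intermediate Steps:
$f{\left(P,V \right)} = -4$ ($f{\left(P,V \right)} = -3 - 1 = -4$)
$I{\left(x \right)} = x$ ($I{\left(x \right)} = 1 x = x$)
$O{\left(T,o \right)} = -4$
$w{\left(v,E \right)} = -6$ ($w{\left(v,E \right)} = -3 - 3 = -6$)
$X{\left(F \right)} = -1$ ($X{\left(F \right)} = -6 - -5 = -6 + 5 = -1$)
$\frac{X{\left(O{\left(-1,6 \right)} \right)} \left(3 - 4\right)}{-23 + 41} = \frac{\left(-1\right) \left(3 - 4\right)}{-23 + 41} = \frac{\left(-1\right) \left(-1\right)}{18} = 1 \cdot \frac{1}{18} = \frac{1}{18}$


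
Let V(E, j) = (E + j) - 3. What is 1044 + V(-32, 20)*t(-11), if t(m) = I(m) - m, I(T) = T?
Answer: 1044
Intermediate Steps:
t(m) = 0 (t(m) = m - m = 0)
V(E, j) = -3 + E + j
1044 + V(-32, 20)*t(-11) = 1044 + (-3 - 32 + 20)*0 = 1044 - 15*0 = 1044 + 0 = 1044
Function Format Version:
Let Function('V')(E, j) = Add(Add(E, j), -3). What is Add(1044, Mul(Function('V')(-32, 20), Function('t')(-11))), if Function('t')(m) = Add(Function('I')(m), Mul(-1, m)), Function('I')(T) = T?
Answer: 1044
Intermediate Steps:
Function('t')(m) = 0 (Function('t')(m) = Add(m, Mul(-1, m)) = 0)
Function('V')(E, j) = Add(-3, E, j)
Add(1044, Mul(Function('V')(-32, 20), Function('t')(-11))) = Add(1044, Mul(Add(-3, -32, 20), 0)) = Add(1044, Mul(-15, 0)) = Add(1044, 0) = 1044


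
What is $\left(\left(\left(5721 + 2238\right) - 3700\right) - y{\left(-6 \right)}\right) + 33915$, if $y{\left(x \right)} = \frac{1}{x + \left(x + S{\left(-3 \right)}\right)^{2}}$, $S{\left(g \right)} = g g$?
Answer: $\frac{114521}{3} \approx 38174.0$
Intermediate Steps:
$S{\left(g \right)} = g^{2}$
$y{\left(x \right)} = \frac{1}{x + \left(9 + x\right)^{2}}$ ($y{\left(x \right)} = \frac{1}{x + \left(x + \left(-3\right)^{2}\right)^{2}} = \frac{1}{x + \left(x + 9\right)^{2}} = \frac{1}{x + \left(9 + x\right)^{2}}$)
$\left(\left(\left(5721 + 2238\right) - 3700\right) - y{\left(-6 \right)}\right) + 33915 = \left(\left(\left(5721 + 2238\right) - 3700\right) - \frac{1}{-6 + \left(9 - 6\right)^{2}}\right) + 33915 = \left(\left(7959 - 3700\right) - \frac{1}{-6 + 3^{2}}\right) + 33915 = \left(4259 - \frac{1}{-6 + 9}\right) + 33915 = \left(4259 - \frac{1}{3}\right) + 33915 = \frac{12776}{3} + 33915 = \frac{114521}{3}$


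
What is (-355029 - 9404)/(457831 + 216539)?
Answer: -364433/674370 ≈ -0.54041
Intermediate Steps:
(-355029 - 9404)/(457831 + 216539) = -364433/674370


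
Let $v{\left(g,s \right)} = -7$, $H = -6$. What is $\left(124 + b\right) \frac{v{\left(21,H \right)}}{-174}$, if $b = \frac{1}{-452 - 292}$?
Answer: $\frac{645785}{129456} \approx 4.9884$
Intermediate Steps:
$b = - \frac{1}{744}$ ($b = \frac{1}{-744} = - \frac{1}{744} \approx -0.0013441$)
$\left(124 + b\right) \frac{v{\left(21,H \right)}}{-174} = \left(124 - \frac{1}{744}\right) \left(- \frac{7}{-174}\right) = \frac{92255 \left(\left(-7\right) \left(- \frac{1}{174}\right)\right)}{744} = \frac{92255}{744} \cdot \frac{7}{174} = \frac{645785}{129456}$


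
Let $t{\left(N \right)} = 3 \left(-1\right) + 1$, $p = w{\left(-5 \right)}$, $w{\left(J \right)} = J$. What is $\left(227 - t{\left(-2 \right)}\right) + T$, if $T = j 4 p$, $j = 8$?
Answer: $69$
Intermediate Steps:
$p = -5$
$t{\left(N \right)} = -2$ ($t{\left(N \right)} = -3 + 1 = -2$)
$T = -160$ ($T = 8 \cdot 4 \left(-5\right) = 32 \left(-5\right) = -160$)
$\left(227 - t{\left(-2 \right)}\right) + T = \left(227 - -2\right) - 160 = \left(227 + 2\right) - 160 = 229 - 160 = 69$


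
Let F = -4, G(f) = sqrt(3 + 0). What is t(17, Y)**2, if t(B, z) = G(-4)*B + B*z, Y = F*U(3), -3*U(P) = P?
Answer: 5491 + 2312*sqrt(3) ≈ 9495.5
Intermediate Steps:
U(P) = -P/3
G(f) = sqrt(3)
Y = 4 (Y = -(-4)*3/3 = -4*(-1) = 4)
t(B, z) = B*z + B*sqrt(3) (t(B, z) = sqrt(3)*B + B*z = B*sqrt(3) + B*z = B*z + B*sqrt(3))
t(17, Y)**2 = (17*(4 + sqrt(3)))**2 = (68 + 17*sqrt(3))**2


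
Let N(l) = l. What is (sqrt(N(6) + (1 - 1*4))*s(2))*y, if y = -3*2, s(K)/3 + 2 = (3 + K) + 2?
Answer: -90*sqrt(3) ≈ -155.88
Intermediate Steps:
s(K) = 9 + 3*K (s(K) = -6 + 3*((3 + K) + 2) = -6 + 3*(5 + K) = -6 + (15 + 3*K) = 9 + 3*K)
y = -6
(sqrt(N(6) + (1 - 1*4))*s(2))*y = (sqrt(6 + (1 - 1*4))*(9 + 3*2))*(-6) = (sqrt(6 + (1 - 4))*(9 + 6))*(-6) = (sqrt(6 - 3)*15)*(-6) = (sqrt(3)*15)*(-6) = (15*sqrt(3))*(-6) = -90*sqrt(3)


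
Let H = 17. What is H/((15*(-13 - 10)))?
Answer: -17/345 ≈ -0.049275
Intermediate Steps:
H/((15*(-13 - 10))) = 17/((15*(-13 - 10))) = 17/((15*(-23))) = 17/(-345) = 17*(-1/345) = -17/345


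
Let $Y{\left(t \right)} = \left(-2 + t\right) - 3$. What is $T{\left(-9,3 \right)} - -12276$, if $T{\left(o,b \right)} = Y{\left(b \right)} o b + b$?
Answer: $12333$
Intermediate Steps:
$Y{\left(t \right)} = -5 + t$
$T{\left(o,b \right)} = b + b o \left(-5 + b\right)$ ($T{\left(o,b \right)} = \left(-5 + b\right) o b + b = o \left(-5 + b\right) b + b = b o \left(-5 + b\right) + b = b + b o \left(-5 + b\right)$)
$T{\left(-9,3 \right)} - -12276 = 3 \left(1 - 9 \left(-5 + 3\right)\right) - -12276 = 3 \left(1 - -18\right) + 12276 = 3 \left(1 + 18\right) + 12276 = 3 \cdot 19 + 12276 = 57 + 12276 = 12333$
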